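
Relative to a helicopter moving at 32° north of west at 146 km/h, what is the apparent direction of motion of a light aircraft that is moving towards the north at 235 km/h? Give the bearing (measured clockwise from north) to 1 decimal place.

038.1°

Taking east as x and north as y: light aircraft velocity = (0.000, 235.000) km/h; helicopter velocity = (-123.815, 77.368) km/h.
Velocity of light aircraft relative to helicopter = (0.000, 235.000) − (-123.815, 77.368) = (123.815, 157.632) km/h.
Bearing = atan2(123.82, 157.63) = 38.15° clockwise from north.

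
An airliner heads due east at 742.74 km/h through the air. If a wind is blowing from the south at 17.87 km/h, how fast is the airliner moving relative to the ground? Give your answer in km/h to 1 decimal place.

743.0 km/h

Taking east as x and north as y: velocity relative to the air = (742.740, 0.000) km/h; the air relative to ground = (0.000, 17.870) km/h.
Velocity relative to ground = (742.740, 0.000) + (0.000, 17.870) = (742.740, 17.870) km/h.
Speed = |(742.740, 17.870)| = 742.955 km/h.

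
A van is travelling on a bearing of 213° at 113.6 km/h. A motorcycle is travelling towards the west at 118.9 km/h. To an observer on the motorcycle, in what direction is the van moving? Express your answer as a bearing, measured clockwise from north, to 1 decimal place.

149.1°

Taking east as x and north as y: van velocity = (-61.871, -95.273) km/h; motorcycle velocity = (-118.900, 0.000) km/h.
Velocity of van relative to motorcycle = (-61.871, -95.273) − (-118.900, 0.000) = (57.029, -95.273) km/h.
Bearing = atan2(57.03, -95.27) = 149.10° clockwise from north.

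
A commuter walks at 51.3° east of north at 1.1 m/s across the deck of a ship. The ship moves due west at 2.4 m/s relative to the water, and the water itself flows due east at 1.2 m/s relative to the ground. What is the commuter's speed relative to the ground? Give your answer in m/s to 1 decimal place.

In east/north components (m/s): commuter relative to ship = (0.858, 0.688); ship relative to water = (-2.400, 0.000); water relative to ground = (1.200, 0.000).
Sum = (-0.342, 0.688) m/s.
Speed = |(-0.342, 0.688)| = 0.768 m/s.

0.8 m/s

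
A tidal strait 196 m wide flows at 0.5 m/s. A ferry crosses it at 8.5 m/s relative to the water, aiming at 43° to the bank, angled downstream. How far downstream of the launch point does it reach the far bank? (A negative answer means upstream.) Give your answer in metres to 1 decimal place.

Perpendicular speed = 5.797 m/s; crossing time = 196 / 5.797 = 33.811 s.
Net downstream speed = 6.717 m/s.
Drift = 6.717 × 33.811 = 227.090 m (downstream).

227.1 m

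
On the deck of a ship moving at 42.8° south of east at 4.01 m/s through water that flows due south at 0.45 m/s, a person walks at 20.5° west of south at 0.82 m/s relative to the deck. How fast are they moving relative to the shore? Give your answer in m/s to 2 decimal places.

In east/north components (m/s): person relative to ship = (-0.287, -0.768); ship relative to water = (2.942, -2.725); water relative to ground = (0.000, -0.450).
Sum = (2.655, -3.943) m/s.
Speed = |(2.655, -3.943)| = 4.753 m/s.

4.75 m/s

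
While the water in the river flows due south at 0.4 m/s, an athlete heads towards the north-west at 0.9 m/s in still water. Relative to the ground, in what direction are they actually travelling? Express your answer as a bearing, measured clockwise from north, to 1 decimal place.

290.4°

Taking east as x and north as y: velocity relative to the water = (-0.636, 0.636) m/s; the water relative to ground = (0.000, -0.400) m/s.
Velocity relative to ground = (-0.636, 0.636) + (0.000, -0.400) = (-0.636, 0.236) m/s.
Bearing = atan2(-0.64, 0.24) = 290.38° clockwise from north.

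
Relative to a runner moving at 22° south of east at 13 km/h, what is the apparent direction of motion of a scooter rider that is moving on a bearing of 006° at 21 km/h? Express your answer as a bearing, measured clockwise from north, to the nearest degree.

Taking east as x and north as y: scooter rider velocity = (2.195, 20.885) km/h; runner velocity = (12.053, -4.870) km/h.
Velocity of scooter rider relative to runner = (2.195, 20.885) − (12.053, -4.870) = (-9.858, 25.755) km/h.
Bearing = atan2(-9.86, 25.75) = 339.05° clockwise from north.

339°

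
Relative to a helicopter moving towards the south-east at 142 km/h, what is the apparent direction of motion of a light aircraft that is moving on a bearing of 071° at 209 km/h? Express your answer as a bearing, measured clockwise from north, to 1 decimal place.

Taking east as x and north as y: light aircraft velocity = (197.613, 68.044) km/h; helicopter velocity = (100.409, -100.409) km/h.
Velocity of light aircraft relative to helicopter = (197.613, 68.044) − (100.409, -100.409) = (97.204, 168.453) km/h.
Bearing = atan2(97.20, 168.45) = 29.99° clockwise from north.

030.0°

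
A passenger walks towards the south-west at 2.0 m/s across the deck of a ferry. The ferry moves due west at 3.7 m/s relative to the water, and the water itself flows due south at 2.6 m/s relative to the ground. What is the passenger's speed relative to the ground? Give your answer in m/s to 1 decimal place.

In east/north components (m/s): passenger relative to ferry = (-1.414, -1.414); ferry relative to water = (-3.700, 0.000); water relative to ground = (0.000, -2.600).
Sum = (-5.114, -4.014) m/s.
Speed = |(-5.114, -4.014)| = 6.501 m/s.

6.5 m/s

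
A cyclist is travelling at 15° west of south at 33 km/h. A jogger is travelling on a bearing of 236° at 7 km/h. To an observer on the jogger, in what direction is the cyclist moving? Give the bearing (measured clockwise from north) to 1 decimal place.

Taking east as x and north as y: cyclist velocity = (-8.541, -31.876) km/h; jogger velocity = (-5.803, -3.914) km/h.
Velocity of cyclist relative to jogger = (-8.541, -31.876) − (-5.803, -3.914) = (-2.738, -27.961) km/h.
Bearing = atan2(-2.74, -27.96) = 185.59° clockwise from north.

185.6°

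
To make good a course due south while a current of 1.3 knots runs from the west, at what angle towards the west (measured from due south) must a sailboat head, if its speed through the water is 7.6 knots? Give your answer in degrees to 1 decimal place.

The current pushes perpendicular to the desired track; the heading must have a component into the current equal to 1.3 knots: 7.6 sin θ = 1.3.
sin θ = 0.1711, so θ = 9.849°.

9.8°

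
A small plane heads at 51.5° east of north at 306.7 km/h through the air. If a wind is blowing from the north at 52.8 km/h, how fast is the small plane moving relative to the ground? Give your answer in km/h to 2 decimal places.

276.93 km/h

Taking east as x and north as y: velocity relative to the air = (240.026, 190.925) km/h; the air relative to ground = (0.000, -52.800) km/h.
Velocity relative to ground = (240.026, 190.925) + (0.000, -52.800) = (240.026, 138.125) km/h.
Speed = |(240.026, 138.125)| = 276.931 km/h.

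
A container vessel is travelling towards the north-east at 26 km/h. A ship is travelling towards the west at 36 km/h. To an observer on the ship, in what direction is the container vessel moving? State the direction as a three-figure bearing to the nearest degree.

Taking east as x and north as y: container vessel velocity = (18.385, 18.385) km/h; ship velocity = (-36.000, 0.000) km/h.
Velocity of container vessel relative to ship = (18.385, 18.385) − (-36.000, 0.000) = (54.385, 18.385) km/h.
Bearing = atan2(54.38, 18.38) = 71.32° clockwise from north.

071°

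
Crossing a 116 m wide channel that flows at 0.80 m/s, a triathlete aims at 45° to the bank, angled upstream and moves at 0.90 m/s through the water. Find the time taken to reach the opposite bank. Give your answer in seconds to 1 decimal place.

The component of the triathlete's velocity perpendicular to the bank is 0.90 × sin 45° = 0.636 m/s.
Only the cross-stream component determines the crossing time; the current contributes nothing perpendicular to the bank.
Time = 116 / 0.636 = 182.276 s.

182.3 s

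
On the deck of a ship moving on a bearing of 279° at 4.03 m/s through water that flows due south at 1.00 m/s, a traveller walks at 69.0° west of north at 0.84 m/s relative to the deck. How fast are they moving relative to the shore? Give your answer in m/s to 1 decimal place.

In east/north components (m/s): traveller relative to ship = (-0.784, 0.301); ship relative to water = (-3.980, 0.630); water relative to ground = (0.000, -1.000).
Sum = (-4.765, -0.069) m/s.
Speed = |(-4.765, -0.069)| = 4.765 m/s.

4.8 m/s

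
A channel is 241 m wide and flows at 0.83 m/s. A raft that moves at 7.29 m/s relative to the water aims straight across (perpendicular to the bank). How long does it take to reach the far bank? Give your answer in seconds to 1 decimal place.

33.1 s

The component of the raft's velocity perpendicular to the bank is 7.29 m/s.
The current is parallel to the bank, so it does not affect the crossing time.
Time = 241 / 7.290 = 33.059 s.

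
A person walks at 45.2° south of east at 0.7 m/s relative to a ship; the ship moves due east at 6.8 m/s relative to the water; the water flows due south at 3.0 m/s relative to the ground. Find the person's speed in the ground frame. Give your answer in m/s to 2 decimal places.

8.09 m/s

In east/north components (m/s): person relative to ship = (0.493, -0.497); ship relative to water = (6.800, 0.000); water relative to ground = (0.000, -3.000).
Sum = (7.293, -3.497) m/s.
Speed = |(7.293, -3.497)| = 8.088 m/s.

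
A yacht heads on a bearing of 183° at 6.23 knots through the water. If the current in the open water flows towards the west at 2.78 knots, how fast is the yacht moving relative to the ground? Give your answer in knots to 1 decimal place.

7.0 knots

Taking east as x and north as y: velocity relative to the water = (-0.326, -6.221) knots; the water relative to ground = (-2.780, 0.000) knots.
Velocity relative to ground = (-0.326, -6.221) + (-2.780, 0.000) = (-3.106, -6.221) knots.
Speed = |(-3.106, -6.221)| = 6.954 knots.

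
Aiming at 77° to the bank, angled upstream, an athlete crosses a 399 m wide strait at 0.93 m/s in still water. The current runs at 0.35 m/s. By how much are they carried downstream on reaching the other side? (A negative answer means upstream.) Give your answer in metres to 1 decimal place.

62.0 m

Perpendicular speed = 0.906 m/s; crossing time = 399 / 0.906 = 440.318 s.
Net downstream speed = 0.141 m/s.
Drift = 0.141 × 440.318 = 61.995 m (downstream).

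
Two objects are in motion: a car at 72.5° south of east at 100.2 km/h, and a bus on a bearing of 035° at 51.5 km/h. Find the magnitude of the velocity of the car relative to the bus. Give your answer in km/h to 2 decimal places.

Taking east as x and north as y: car velocity = (30.131, -95.562) km/h; bus velocity = (29.539, 42.186) km/h.
Velocity of car relative to bus = (30.131, -95.562) − (29.539, 42.186) = (0.592, -137.749) km/h.
Magnitude = |(0.592, -137.749)| = 137.750 km/h.

137.75 km/h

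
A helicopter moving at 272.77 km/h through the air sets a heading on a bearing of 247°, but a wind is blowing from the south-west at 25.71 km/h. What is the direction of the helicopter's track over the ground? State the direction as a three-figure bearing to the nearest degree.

249°

Taking east as x and north as y: velocity relative to the air = (-251.086, -106.580) km/h; the air relative to ground = (18.180, 18.180) km/h.
Velocity relative to ground = (-251.086, -106.580) + (18.180, 18.180) = (-232.906, -88.400) km/h.
Bearing = atan2(-232.91, -88.40) = 249.22° clockwise from north.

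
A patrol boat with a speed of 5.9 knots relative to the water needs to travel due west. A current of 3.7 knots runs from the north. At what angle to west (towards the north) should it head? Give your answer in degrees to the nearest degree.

39°

The current pushes perpendicular to the desired track; the heading must have a component into the current equal to 3.7 knots: 5.9 sin θ = 3.7.
sin θ = 0.6271, so θ = 38.838°.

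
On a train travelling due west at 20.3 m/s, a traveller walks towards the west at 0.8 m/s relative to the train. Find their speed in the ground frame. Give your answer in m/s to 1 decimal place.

Taking east as x and north as y: train velocity = (-20.300, 0.000) m/s; traveller velocity relative to train = (-0.800, 0.000) m/s.
Velocity relative to ground = (-20.300, 0.000) + (-0.800, 0.000) = (-21.100, 0.000) m/s.
Speed = |(-21.100, 0.000)| = 21.100 m/s.

21.1 m/s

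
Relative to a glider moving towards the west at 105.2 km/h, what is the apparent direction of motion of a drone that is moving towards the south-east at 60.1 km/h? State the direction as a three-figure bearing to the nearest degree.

Taking east as x and north as y: drone velocity = (42.497, -42.497) km/h; glider velocity = (-105.200, 0.000) km/h.
Velocity of drone relative to glider = (42.497, -42.497) − (-105.200, 0.000) = (147.697, -42.497) km/h.
Bearing = atan2(147.70, -42.50) = 106.05° clockwise from north.

106°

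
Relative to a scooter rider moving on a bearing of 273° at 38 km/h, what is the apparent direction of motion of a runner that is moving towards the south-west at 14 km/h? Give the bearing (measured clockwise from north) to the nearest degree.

113°

Taking east as x and north as y: runner velocity = (-9.899, -9.899) km/h; scooter rider velocity = (-37.948, 1.989) km/h.
Velocity of runner relative to scooter rider = (-9.899, -9.899) − (-37.948, 1.989) = (28.048, -11.888) km/h.
Bearing = atan2(28.05, -11.89) = 112.97° clockwise from north.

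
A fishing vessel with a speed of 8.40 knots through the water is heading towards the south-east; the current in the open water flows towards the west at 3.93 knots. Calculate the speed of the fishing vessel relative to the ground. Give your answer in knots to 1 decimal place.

6.3 knots

Taking east as x and north as y: velocity relative to the water = (5.940, -5.940) knots; the water relative to ground = (-3.930, 0.000) knots.
Velocity relative to ground = (5.940, -5.940) + (-3.930, 0.000) = (2.010, -5.940) knots.
Speed = |(2.010, -5.940)| = 6.270 knots.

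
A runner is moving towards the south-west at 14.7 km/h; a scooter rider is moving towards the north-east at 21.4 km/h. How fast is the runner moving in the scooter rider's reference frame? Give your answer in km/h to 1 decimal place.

36.1 km/h

Taking east as x and north as y: runner velocity = (-10.394, -10.394) km/h; scooter rider velocity = (15.132, 15.132) km/h.
Velocity of runner relative to scooter rider = (-10.394, -10.394) − (15.132, 15.132) = (-25.527, -25.527) km/h.
Magnitude = |(-25.527, -25.527)| = 36.100 km/h.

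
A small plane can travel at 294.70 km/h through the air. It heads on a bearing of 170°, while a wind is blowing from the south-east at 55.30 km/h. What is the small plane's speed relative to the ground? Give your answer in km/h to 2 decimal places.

Taking east as x and north as y: velocity relative to the air = (51.174, -290.223) km/h; the air relative to ground = (-39.103, 39.103) km/h.
Velocity relative to ground = (51.174, -290.223) + (-39.103, 39.103) = (12.071, -251.120) km/h.
Speed = |(12.071, -251.120)| = 251.410 km/h.

251.41 km/h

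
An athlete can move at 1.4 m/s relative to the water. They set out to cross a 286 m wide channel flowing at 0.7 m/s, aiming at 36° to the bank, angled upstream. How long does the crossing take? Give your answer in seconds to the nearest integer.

348 s

The component of the athlete's velocity perpendicular to the bank is 1.4 × sin 36° = 0.823 m/s.
Only the cross-stream component determines the crossing time; the current contributes nothing perpendicular to the bank.
Time = 286 / 0.823 = 347.552 s.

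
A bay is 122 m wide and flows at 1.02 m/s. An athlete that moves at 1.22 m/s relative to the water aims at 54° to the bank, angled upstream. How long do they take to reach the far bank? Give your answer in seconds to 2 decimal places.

123.61 s

The component of the athlete's velocity perpendicular to the bank is 1.22 × sin 54° = 0.987 m/s.
The current is parallel to the bank, so it does not affect the crossing time.
Time = 122 / 0.987 = 123.607 s.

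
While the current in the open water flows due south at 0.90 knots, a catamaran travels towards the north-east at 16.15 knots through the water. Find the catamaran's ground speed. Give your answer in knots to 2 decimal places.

15.53 knots

Taking east as x and north as y: velocity relative to the water = (11.420, 11.420) knots; the water relative to ground = (0.000, -0.900) knots.
Velocity relative to ground = (11.420, 11.420) + (0.000, -0.900) = (11.420, 10.520) knots.
Speed = |(11.420, 10.520)| = 15.527 knots.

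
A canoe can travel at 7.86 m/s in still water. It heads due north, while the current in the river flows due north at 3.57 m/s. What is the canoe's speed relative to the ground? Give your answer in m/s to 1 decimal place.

11.4 m/s

Taking east as x and north as y: velocity relative to the water = (0.000, 7.860) m/s; the water relative to ground = (0.000, 3.570) m/s.
Velocity relative to ground = (0.000, 7.860) + (0.000, 3.570) = (0.000, 11.430) m/s.
Speed = |(0.000, 11.430)| = 11.430 m/s.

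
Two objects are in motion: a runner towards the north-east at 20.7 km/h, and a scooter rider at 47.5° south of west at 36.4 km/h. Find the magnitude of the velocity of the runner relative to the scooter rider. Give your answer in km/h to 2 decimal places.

Taking east as x and north as y: runner velocity = (14.637, 14.637) km/h; scooter rider velocity = (-24.591, -26.837) km/h.
Velocity of runner relative to scooter rider = (14.637, 14.637) − (-24.591, -26.837) = (39.229, 41.474) km/h.
Magnitude = |(39.229, 41.474)| = 57.087 km/h.

57.09 km/h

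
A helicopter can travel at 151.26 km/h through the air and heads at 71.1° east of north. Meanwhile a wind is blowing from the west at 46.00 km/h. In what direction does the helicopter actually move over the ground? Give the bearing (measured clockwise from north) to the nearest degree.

Taking east as x and north as y: velocity relative to the air = (143.105, 48.996) km/h; the air relative to ground = (46.000, 0.000) km/h.
Velocity relative to ground = (143.105, 48.996) + (46.000, 0.000) = (189.105, 48.996) km/h.
Bearing = atan2(189.10, 49.00) = 75.47° clockwise from north.

075°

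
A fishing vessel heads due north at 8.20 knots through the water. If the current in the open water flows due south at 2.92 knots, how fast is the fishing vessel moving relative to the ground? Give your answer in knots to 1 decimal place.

5.3 knots

Taking east as x and north as y: velocity relative to the water = (0.000, 8.200) knots; the water relative to ground = (0.000, -2.920) knots.
Velocity relative to ground = (0.000, 8.200) + (0.000, -2.920) = (0.000, 5.280) knots.
Speed = |(0.000, 5.280)| = 5.280 knots.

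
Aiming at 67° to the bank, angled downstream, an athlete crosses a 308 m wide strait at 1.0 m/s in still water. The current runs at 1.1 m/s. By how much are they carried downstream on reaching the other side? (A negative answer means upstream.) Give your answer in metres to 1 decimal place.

Perpendicular speed = 0.921 m/s; crossing time = 308 / 0.921 = 334.599 s.
Net downstream speed = 1.491 m/s.
Drift = 1.491 × 334.599 = 498.797 m (downstream).

498.8 m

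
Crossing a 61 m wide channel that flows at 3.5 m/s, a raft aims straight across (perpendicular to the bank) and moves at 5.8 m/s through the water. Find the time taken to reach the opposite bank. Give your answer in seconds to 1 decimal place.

10.5 s

The component of the raft's velocity perpendicular to the bank is 5.8 m/s.
The current is parallel to the bank, so it does not affect the crossing time.
Time = 61 / 5.800 = 10.517 s.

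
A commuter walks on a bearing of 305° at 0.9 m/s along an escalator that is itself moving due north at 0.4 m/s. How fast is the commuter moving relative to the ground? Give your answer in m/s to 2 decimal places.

1.18 m/s

Taking east as x and north as y: escalator velocity = (0.000, 0.400) m/s; commuter velocity relative to escalator = (-0.737, 0.516) m/s.
Velocity relative to ground = (0.000, 0.400) + (-0.737, 0.516) = (-0.737, 0.916) m/s.
Speed = |(-0.737, 0.916)| = 1.176 m/s.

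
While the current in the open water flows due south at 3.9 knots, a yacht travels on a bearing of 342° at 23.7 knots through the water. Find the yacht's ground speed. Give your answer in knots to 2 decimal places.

20.03 knots

Taking east as x and north as y: velocity relative to the water = (-7.324, 22.540) knots; the water relative to ground = (0.000, -3.900) knots.
Velocity relative to ground = (-7.324, 22.540) + (0.000, -3.900) = (-7.324, 18.640) knots.
Speed = |(-7.324, 18.640)| = 20.027 knots.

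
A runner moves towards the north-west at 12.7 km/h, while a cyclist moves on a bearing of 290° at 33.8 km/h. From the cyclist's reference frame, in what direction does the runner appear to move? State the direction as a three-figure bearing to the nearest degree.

096°

Taking east as x and north as y: runner velocity = (-8.980, 8.980) km/h; cyclist velocity = (-31.762, 11.560) km/h.
Velocity of runner relative to cyclist = (-8.980, 8.980) − (-31.762, 11.560) = (22.781, -2.580) km/h.
Bearing = atan2(22.78, -2.58) = 96.46° clockwise from north.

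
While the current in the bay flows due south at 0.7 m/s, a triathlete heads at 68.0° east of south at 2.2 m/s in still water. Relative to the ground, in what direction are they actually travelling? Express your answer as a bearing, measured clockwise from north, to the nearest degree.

127°

Taking east as x and north as y: velocity relative to the water = (2.040, -0.824) m/s; the water relative to ground = (0.000, -0.700) m/s.
Velocity relative to ground = (2.040, -0.824) + (0.000, -0.700) = (2.040, -1.524) m/s.
Bearing = atan2(2.04, -1.52) = 126.77° clockwise from north.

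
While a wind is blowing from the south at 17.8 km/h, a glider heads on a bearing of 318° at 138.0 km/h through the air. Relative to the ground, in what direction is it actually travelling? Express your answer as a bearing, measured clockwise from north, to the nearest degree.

323°

Taking east as x and north as y: velocity relative to the air = (-92.340, 102.554) km/h; the air relative to ground = (0.000, 17.800) km/h.
Velocity relative to ground = (-92.340, 102.554) + (0.000, 17.800) = (-92.340, 120.354) km/h.
Bearing = atan2(-92.34, 120.35) = 322.50° clockwise from north.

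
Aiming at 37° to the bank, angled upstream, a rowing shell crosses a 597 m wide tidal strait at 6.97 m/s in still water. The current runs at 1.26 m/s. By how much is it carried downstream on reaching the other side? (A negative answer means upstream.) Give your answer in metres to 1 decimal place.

-612.9 m

Perpendicular speed = 4.195 m/s; crossing time = 597 / 4.195 = 142.324 s.
Net downstream speed = -4.306 m/s.
Drift = -4.306 × 142.324 = -612.917 m (upstream).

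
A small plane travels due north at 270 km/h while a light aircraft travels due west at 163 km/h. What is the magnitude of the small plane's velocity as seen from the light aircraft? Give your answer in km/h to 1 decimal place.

315.4 km/h

Taking east as x and north as y: small plane velocity = (0.000, 270.000) km/h; light aircraft velocity = (-163.000, 0.000) km/h.
Velocity of small plane relative to light aircraft = (0.000, 270.000) − (-163.000, 0.000) = (163.000, 270.000) km/h.
Magnitude = |(163.000, 270.000)| = 315.387 km/h.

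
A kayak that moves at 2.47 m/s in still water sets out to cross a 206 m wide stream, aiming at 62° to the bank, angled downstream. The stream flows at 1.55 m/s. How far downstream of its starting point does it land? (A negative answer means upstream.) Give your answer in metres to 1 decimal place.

255.9 m

Perpendicular speed = 2.181 m/s; crossing time = 206 / 2.181 = 94.457 s.
Net downstream speed = 2.710 m/s.
Drift = 2.710 × 94.457 = 255.941 m (downstream).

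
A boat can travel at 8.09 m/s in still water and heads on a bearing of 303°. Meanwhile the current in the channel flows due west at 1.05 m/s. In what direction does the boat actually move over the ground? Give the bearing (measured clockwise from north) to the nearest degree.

Taking east as x and north as y: velocity relative to the water = (-6.785, 4.406) m/s; the water relative to ground = (-1.050, 0.000) m/s.
Velocity relative to ground = (-6.785, 4.406) + (-1.050, 0.000) = (-7.835, 4.406) m/s.
Bearing = atan2(-7.83, 4.41) = 299.35° clockwise from north.

299°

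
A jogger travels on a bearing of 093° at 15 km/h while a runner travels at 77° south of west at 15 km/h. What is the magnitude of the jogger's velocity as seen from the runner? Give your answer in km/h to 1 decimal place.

23.0 km/h

Taking east as x and north as y: jogger velocity = (14.979, -0.785) km/h; runner velocity = (-3.374, -14.616) km/h.
Velocity of jogger relative to runner = (14.979, -0.785) − (-3.374, -14.616) = (18.354, 13.831) km/h.
Magnitude = |(18.354, 13.831)| = 22.981 km/h.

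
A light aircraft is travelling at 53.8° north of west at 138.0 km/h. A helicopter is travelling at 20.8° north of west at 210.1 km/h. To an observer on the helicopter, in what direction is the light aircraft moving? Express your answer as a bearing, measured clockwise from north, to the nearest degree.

Taking east as x and north as y: light aircraft velocity = (-81.504, 111.361) km/h; helicopter velocity = (-196.407, 74.608) km/h.
Velocity of light aircraft relative to helicopter = (-81.504, 111.361) − (-196.407, 74.608) = (114.903, 36.753) km/h.
Bearing = atan2(114.90, 36.75) = 72.26° clockwise from north.

072°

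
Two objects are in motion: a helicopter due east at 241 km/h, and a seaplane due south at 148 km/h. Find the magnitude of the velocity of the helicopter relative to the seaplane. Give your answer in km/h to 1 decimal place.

282.8 km/h

Taking east as x and north as y: helicopter velocity = (241.000, 0.000) km/h; seaplane velocity = (0.000, -148.000) km/h.
Velocity of helicopter relative to seaplane = (241.000, 0.000) − (0.000, -148.000) = (241.000, 148.000) km/h.
Magnitude = |(241.000, 148.000)| = 282.816 km/h.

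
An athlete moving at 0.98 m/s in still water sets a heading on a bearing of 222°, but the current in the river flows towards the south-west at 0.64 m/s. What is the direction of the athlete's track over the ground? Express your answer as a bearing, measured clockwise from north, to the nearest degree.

Taking east as x and north as y: velocity relative to the water = (-0.656, -0.728) m/s; the water relative to ground = (-0.453, -0.453) m/s.
Velocity relative to ground = (-0.656, -0.728) + (-0.453, -0.453) = (-1.108, -1.181) m/s.
Bearing = atan2(-1.11, -1.18) = 223.19° clockwise from north.

223°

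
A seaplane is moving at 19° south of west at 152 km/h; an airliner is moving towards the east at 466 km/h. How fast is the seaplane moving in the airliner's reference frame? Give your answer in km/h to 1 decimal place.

611.7 km/h

Taking east as x and north as y: seaplane velocity = (-143.719, -49.486) km/h; airliner velocity = (466.000, 0.000) km/h.
Velocity of seaplane relative to airliner = (-143.719, -49.486) − (466.000, 0.000) = (-609.719, -49.486) km/h.
Magnitude = |(-609.719, -49.486)| = 611.724 km/h.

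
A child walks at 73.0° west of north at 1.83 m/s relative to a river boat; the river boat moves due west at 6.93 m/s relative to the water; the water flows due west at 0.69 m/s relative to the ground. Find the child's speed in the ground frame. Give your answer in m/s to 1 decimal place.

9.4 m/s

In east/north components (m/s): child relative to river boat = (-1.750, 0.535); river boat relative to water = (-6.930, 0.000); water relative to ground = (-0.690, 0.000).
Sum = (-9.370, 0.535) m/s.
Speed = |(-9.370, 0.535)| = 9.385 m/s.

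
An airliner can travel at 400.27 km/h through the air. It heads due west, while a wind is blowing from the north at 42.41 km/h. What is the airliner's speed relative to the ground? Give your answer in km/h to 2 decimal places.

Taking east as x and north as y: velocity relative to the air = (-400.270, 0.000) km/h; the air relative to ground = (0.000, -42.410) km/h.
Velocity relative to ground = (-400.270, 0.000) + (0.000, -42.410) = (-400.270, -42.410) km/h.
Speed = |(-400.270, -42.410)| = 402.510 km/h.

402.51 km/h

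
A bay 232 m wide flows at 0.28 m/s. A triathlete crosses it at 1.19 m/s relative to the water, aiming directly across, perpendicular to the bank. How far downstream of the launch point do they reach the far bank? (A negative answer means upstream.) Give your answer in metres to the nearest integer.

Perpendicular speed = 1.190 m/s; crossing time = 232 / 1.190 = 194.958 s.
Net downstream speed = 0.280 m/s.
Drift = 0.280 × 194.958 = 54.588 m (downstream).

55 m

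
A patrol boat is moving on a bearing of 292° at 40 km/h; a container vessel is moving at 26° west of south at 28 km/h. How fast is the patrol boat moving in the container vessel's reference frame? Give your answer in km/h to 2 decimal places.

47.20 km/h

Taking east as x and north as y: patrol boat velocity = (-37.087, 14.984) km/h; container vessel velocity = (-12.274, -25.166) km/h.
Velocity of patrol boat relative to container vessel = (-37.087, 14.984) − (-12.274, -25.166) = (-24.813, 40.150) km/h.
Magnitude = |(-24.813, 40.150)| = 47.199 km/h.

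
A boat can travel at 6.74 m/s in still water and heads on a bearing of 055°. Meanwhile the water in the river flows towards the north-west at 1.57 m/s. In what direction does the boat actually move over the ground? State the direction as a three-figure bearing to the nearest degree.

Taking east as x and north as y: velocity relative to the water = (5.521, 3.866) m/s; the water relative to ground = (-1.110, 1.110) m/s.
Velocity relative to ground = (5.521, 3.866) + (-1.110, 1.110) = (4.411, 4.976) m/s.
Bearing = atan2(4.41, 4.98) = 41.55° clockwise from north.

042°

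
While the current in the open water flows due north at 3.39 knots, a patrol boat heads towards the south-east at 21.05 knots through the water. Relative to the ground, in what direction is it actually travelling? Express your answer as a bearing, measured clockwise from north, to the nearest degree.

Taking east as x and north as y: velocity relative to the water = (14.885, -14.885) knots; the water relative to ground = (0.000, 3.390) knots.
Velocity relative to ground = (14.885, -14.885) + (0.000, 3.390) = (14.885, -11.495) knots.
Bearing = atan2(14.88, -11.49) = 127.68° clockwise from north.

128°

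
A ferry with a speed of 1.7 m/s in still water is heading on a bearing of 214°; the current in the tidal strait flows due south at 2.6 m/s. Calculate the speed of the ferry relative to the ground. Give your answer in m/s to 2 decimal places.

Taking east as x and north as y: velocity relative to the water = (-0.951, -1.409) m/s; the water relative to ground = (0.000, -2.600) m/s.
Velocity relative to ground = (-0.951, -1.409) + (0.000, -2.600) = (-0.951, -4.009) m/s.
Speed = |(-0.951, -4.009)| = 4.121 m/s.

4.12 m/s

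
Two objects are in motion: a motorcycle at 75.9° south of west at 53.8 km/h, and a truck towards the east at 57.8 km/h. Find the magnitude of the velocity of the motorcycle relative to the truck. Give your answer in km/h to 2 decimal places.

88.04 km/h

Taking east as x and north as y: motorcycle velocity = (-13.106, -52.179) km/h; truck velocity = (57.800, 0.000) km/h.
Velocity of motorcycle relative to truck = (-13.106, -52.179) − (57.800, 0.000) = (-70.906, -52.179) km/h.
Magnitude = |(-70.906, -52.179)| = 88.036 km/h.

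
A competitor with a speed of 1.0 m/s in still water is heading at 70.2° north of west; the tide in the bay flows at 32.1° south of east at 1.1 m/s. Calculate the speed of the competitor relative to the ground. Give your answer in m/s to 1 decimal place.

0.7 m/s

Taking east as x and north as y: velocity relative to the water = (-0.339, 0.941) m/s; the water relative to ground = (0.932, -0.585) m/s.
Velocity relative to ground = (-0.339, 0.941) + (0.932, -0.585) = (0.593, 0.356) m/s.
Speed = |(0.593, 0.356)| = 0.692 m/s.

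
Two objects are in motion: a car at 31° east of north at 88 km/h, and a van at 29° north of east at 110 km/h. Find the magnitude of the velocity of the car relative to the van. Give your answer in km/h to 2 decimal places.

Taking east as x and north as y: car velocity = (45.323, 75.431) km/h; van velocity = (96.208, 53.329) km/h.
Velocity of car relative to van = (45.323, 75.431) − (96.208, 53.329) = (-50.885, 22.102) km/h.
Magnitude = |(-50.885, 22.102)| = 55.477 km/h.

55.48 km/h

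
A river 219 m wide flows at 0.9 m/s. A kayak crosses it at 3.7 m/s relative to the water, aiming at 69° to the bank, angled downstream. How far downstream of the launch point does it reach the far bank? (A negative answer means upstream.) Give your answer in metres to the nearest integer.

Perpendicular speed = 3.454 m/s; crossing time = 219 / 3.454 = 63.400 s.
Net downstream speed = 2.226 m/s.
Drift = 2.226 × 63.400 = 141.126 m (downstream).

141 m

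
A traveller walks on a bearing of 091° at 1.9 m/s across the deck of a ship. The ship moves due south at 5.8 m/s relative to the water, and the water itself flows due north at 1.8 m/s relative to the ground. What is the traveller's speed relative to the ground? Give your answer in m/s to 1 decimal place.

4.5 m/s

In east/north components (m/s): traveller relative to ship = (1.900, -0.033); ship relative to water = (0.000, -5.800); water relative to ground = (0.000, 1.800).
Sum = (1.900, -4.033) m/s.
Speed = |(1.900, -4.033)| = 4.458 m/s.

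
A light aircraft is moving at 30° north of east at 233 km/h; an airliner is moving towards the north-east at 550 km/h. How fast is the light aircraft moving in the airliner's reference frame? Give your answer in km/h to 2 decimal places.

Taking east as x and north as y: light aircraft velocity = (201.784, 116.500) km/h; airliner velocity = (388.909, 388.909) km/h.
Velocity of light aircraft relative to airliner = (201.784, 116.500) − (388.909, 388.909) = (-187.125, -272.409) km/h.
Magnitude = |(-187.125, -272.409)| = 330.488 km/h.

330.49 km/h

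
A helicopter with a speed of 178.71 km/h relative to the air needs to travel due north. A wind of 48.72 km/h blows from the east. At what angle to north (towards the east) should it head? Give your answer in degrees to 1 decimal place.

The wind pushes perpendicular to the desired track; the heading must have a component into the wind equal to 48.72 km/h: 178.71 sin θ = 48.72.
sin θ = 0.2726, so θ = 15.820°.

15.8°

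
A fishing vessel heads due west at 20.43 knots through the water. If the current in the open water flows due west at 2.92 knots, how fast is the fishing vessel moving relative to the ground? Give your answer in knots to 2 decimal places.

23.35 knots

Taking east as x and north as y: velocity relative to the water = (-20.430, 0.000) knots; the water relative to ground = (-2.920, 0.000) knots.
Velocity relative to ground = (-20.430, 0.000) + (-2.920, 0.000) = (-23.350, 0.000) knots.
Speed = |(-23.350, 0.000)| = 23.350 knots.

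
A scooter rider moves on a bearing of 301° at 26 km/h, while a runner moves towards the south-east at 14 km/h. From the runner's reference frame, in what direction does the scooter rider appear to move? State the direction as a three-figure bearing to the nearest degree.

306°

Taking east as x and north as y: scooter rider velocity = (-22.286, 13.391) km/h; runner velocity = (9.899, -9.899) km/h.
Velocity of scooter rider relative to runner = (-22.286, 13.391) − (9.899, -9.899) = (-32.186, 23.290) km/h.
Bearing = atan2(-32.19, 23.29) = 305.89° clockwise from north.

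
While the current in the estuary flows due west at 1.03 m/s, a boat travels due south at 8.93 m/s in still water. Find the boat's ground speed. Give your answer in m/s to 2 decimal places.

8.99 m/s

Taking east as x and north as y: velocity relative to the water = (0.000, -8.930) m/s; the water relative to ground = (-1.030, 0.000) m/s.
Velocity relative to ground = (0.000, -8.930) + (-1.030, 0.000) = (-1.030, -8.930) m/s.
Speed = |(-1.030, -8.930)| = 8.989 m/s.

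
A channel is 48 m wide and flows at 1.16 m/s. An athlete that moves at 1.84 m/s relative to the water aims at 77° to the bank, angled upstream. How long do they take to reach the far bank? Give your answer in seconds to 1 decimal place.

26.8 s

The component of the athlete's velocity perpendicular to the bank is 1.84 × sin 77° = 1.793 m/s.
The current is parallel to the bank, so it does not affect the crossing time.
Time = 48 / 1.793 = 26.773 s.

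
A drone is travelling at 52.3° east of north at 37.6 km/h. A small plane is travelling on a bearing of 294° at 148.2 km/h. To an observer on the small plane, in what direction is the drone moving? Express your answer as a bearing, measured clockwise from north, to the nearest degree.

103°

Taking east as x and north as y: drone velocity = (29.750, 22.993) km/h; small plane velocity = (-135.387, 60.278) km/h.
Velocity of drone relative to small plane = (29.750, 22.993) − (-135.387, 60.278) = (165.137, -37.285) km/h.
Bearing = atan2(165.14, -37.28) = 102.72° clockwise from north.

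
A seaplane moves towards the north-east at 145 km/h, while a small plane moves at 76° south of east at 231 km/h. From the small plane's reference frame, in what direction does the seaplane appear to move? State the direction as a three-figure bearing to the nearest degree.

Taking east as x and north as y: seaplane velocity = (102.530, 102.530) km/h; small plane velocity = (55.884, -224.138) km/h.
Velocity of seaplane relative to small plane = (102.530, 102.530) − (55.884, -224.138) = (46.647, 326.669) km/h.
Bearing = atan2(46.65, 326.67) = 8.13° clockwise from north.

008°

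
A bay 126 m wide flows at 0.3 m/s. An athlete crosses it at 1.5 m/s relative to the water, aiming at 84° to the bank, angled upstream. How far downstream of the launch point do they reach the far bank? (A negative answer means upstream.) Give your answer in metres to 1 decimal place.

Perpendicular speed = 1.492 m/s; crossing time = 126 / 1.492 = 84.463 s.
Net downstream speed = 0.143 m/s.
Drift = 0.143 × 84.463 = 12.096 m (downstream).

12.1 m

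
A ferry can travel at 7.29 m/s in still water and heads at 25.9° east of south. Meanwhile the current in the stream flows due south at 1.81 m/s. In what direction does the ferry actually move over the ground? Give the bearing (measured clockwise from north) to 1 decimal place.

159.2°

Taking east as x and north as y: velocity relative to the water = (3.184, -6.558) m/s; the water relative to ground = (0.000, -1.810) m/s.
Velocity relative to ground = (3.184, -6.558) + (0.000, -1.810) = (3.184, -8.368) m/s.
Bearing = atan2(3.18, -8.37) = 159.17° clockwise from north.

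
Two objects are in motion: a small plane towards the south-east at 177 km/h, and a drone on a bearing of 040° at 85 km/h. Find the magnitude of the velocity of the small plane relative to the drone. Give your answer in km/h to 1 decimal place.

202.9 km/h

Taking east as x and north as y: small plane velocity = (125.158, -125.158) km/h; drone velocity = (54.637, 65.114) km/h.
Velocity of small plane relative to drone = (125.158, -125.158) − (54.637, 65.114) = (70.521, -190.272) km/h.
Magnitude = |(70.521, -190.272)| = 202.920 km/h.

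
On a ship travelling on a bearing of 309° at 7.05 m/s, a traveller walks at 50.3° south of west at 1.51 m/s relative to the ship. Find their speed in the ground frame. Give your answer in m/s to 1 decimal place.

7.2 m/s

Taking east as x and north as y: ship velocity = (-5.479, 4.437) m/s; traveller velocity relative to ship = (-0.965, -1.162) m/s.
Velocity relative to ground = (-5.479, 4.437) + (-0.965, -1.162) = (-6.443, 3.275) m/s.
Speed = |(-6.443, 3.275)| = 7.228 m/s.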